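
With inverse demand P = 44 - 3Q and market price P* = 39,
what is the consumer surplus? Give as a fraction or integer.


Maximum willingness to pay (at Q=0): P_max = 44
Quantity demanded at P* = 39:
Q* = (44 - 39)/3 = 5/3
CS = (1/2) * Q* * (P_max - P*)
CS = (1/2) * 5/3 * (44 - 39)
CS = (1/2) * 5/3 * 5 = 25/6

25/6


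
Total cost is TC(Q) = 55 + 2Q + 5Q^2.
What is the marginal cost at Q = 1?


MC = dTC/dQ = 2 + 2*5*Q
At Q = 1:
MC = 2 + 10*1
MC = 2 + 10 = 12

12


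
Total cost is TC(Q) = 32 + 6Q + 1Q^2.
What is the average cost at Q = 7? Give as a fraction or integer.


TC(7) = 32 + 6*7 + 1*7^2
TC(7) = 32 + 42 + 49 = 123
AC = TC/Q = 123/7 = 123/7

123/7


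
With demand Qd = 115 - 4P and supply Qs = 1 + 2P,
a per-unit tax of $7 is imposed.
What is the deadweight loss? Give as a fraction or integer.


Pre-tax equilibrium quantity: Q* = 39
Post-tax equilibrium quantity: Q_tax = 89/3
Reduction in quantity: Q* - Q_tax = 28/3
DWL = (1/2) * tax * (Q* - Q_tax)
DWL = (1/2) * 7 * 28/3 = 98/3

98/3


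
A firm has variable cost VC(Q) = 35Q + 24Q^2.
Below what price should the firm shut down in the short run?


AVC(Q) = VC(Q)/Q = 35 + 24Q
AVC is increasing in Q, so minimum AVC is at Q -> 0+.
Min AVC = 35
The firm should shut down if P < 35.

35


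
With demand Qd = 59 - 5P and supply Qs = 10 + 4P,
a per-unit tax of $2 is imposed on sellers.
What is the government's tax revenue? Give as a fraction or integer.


With tax on sellers, new supply: Qs' = 10 + 4(P - 2)
= 2 + 4P
New equilibrium quantity:
Q_new = 82/3
Tax revenue = tax * Q_new = 2 * 82/3 = 164/3

164/3


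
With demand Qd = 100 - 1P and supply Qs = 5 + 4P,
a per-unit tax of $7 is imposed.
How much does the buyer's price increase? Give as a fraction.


With a per-unit tax, the buyer's price increase depends on relative slopes.
Supply slope: d = 4, Demand slope: b = 1
Buyer's price increase = d * tax / (b + d)
= 4 * 7 / (1 + 4)
= 28 / 5 = 28/5

28/5


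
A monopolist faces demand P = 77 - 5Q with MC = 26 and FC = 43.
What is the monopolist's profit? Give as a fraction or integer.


MR = MC: 77 - 10Q = 26
Q* = 51/10
P* = 77 - 5*51/10 = 103/2
Profit = (P* - MC)*Q* - FC
= (103/2 - 26)*51/10 - 43
= 51/2*51/10 - 43
= 2601/20 - 43 = 1741/20

1741/20


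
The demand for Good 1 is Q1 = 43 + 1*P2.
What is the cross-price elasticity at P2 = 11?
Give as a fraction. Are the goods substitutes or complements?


dQ1/dP2 = 1
At P2 = 11: Q1 = 43 + 1*11 = 54
Exy = (dQ1/dP2)(P2/Q1) = 1 * 11 / 54 = 11/54
Since Exy > 0, the goods are substitutes.

11/54 (substitutes)


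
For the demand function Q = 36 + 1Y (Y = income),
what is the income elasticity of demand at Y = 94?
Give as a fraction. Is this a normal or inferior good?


dQ/dY = 1
At Y = 94: Q = 36 + 1*94 = 130
Ey = (dQ/dY)(Y/Q) = 1 * 94 / 130 = 47/65
Since Ey > 0, this is a normal good.

47/65 (normal good)


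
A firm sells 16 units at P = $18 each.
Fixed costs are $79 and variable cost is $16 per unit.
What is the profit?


Total Revenue = P * Q = 18 * 16 = $288
Total Cost = FC + VC*Q = 79 + 16*16 = $335
Profit = TR - TC = 288 - 335 = $-47

$-47


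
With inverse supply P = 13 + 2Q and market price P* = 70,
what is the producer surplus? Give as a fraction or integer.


Minimum supply price (at Q=0): P_min = 13
Quantity supplied at P* = 70:
Q* = (70 - 13)/2 = 57/2
PS = (1/2) * Q* * (P* - P_min)
PS = (1/2) * 57/2 * (70 - 13)
PS = (1/2) * 57/2 * 57 = 3249/4

3249/4


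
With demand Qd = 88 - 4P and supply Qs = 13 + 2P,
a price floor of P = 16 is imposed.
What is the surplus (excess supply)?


At P = 16:
Qd = 88 - 4*16 = 24
Qs = 13 + 2*16 = 45
Surplus = Qs - Qd = 45 - 24 = 21

21


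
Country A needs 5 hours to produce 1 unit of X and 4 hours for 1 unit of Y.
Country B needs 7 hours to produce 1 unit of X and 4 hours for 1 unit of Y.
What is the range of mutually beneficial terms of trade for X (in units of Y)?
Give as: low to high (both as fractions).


Opportunity cost of X for Country A = hours_X / hours_Y = 5/4 = 5/4 units of Y
Opportunity cost of X for Country B = hours_X / hours_Y = 7/4 = 7/4 units of Y
Terms of trade must be between the two opportunity costs.
Range: 5/4 to 7/4

5/4 to 7/4


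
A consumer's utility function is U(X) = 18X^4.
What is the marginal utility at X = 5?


MU = dU/dX = 18*4*X^(4-1)
MU = 72*X^3
At X = 5:
MU = 72 * 5^3
MU = 72 * 125 = 9000

9000


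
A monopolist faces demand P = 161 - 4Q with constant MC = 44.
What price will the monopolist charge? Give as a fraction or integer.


MR = 161 - 8Q
Set MR = MC: 161 - 8Q = 44
Q* = 117/8
Substitute into demand:
P* = 161 - 4*117/8 = 205/2

205/2


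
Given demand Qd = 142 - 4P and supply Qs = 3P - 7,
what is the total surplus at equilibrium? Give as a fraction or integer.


Find equilibrium: 142 - 4P = 3P - 7
142 + 7 = 7P
P* = 149/7 = 149/7
Q* = 3*149/7 - 7 = 398/7
Inverse demand: P = 71/2 - Q/4, so P_max = 71/2
Inverse supply: P = 7/3 + Q/3, so P_min = 7/3
CS = (1/2) * 398/7 * (71/2 - 149/7) = 39601/98
PS = (1/2) * 398/7 * (149/7 - 7/3) = 79202/147
TS = CS + PS = 39601/98 + 79202/147 = 39601/42

39601/42


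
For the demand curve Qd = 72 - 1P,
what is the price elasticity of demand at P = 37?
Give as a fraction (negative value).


dQ/dP = -1
At P = 37: Q = 72 - 1*37 = 35
E = (dQ/dP)(P/Q) = (-1)(37/35) = -37/35

-37/35


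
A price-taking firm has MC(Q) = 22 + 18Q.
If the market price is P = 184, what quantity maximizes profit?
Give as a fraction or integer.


In perfect competition, profit is maximized where P = MC.
184 = 22 + 18Q
162 = 18Q
Q* = 162/18 = 9

9


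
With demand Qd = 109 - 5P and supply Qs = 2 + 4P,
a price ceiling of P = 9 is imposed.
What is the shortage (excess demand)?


At P = 9:
Qd = 109 - 5*9 = 64
Qs = 2 + 4*9 = 38
Shortage = Qd - Qs = 64 - 38 = 26

26


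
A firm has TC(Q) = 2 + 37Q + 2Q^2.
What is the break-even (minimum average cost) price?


AC(Q) = 2/Q + 37 + 2Q
To minimize: dAC/dQ = -2/Q^2 + 2 = 0
Q^2 = 2/2 = 1
Q* = 1
Min AC = 2/1 + 37 + 2*1
Min AC = 2 + 37 + 2 = 41

41


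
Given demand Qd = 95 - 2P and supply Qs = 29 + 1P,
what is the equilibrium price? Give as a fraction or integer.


At equilibrium, Qd = Qs.
95 - 2P = 29 + 1P
95 - 29 = 2P + 1P
66 = 3P
P* = 66/3 = 22

22


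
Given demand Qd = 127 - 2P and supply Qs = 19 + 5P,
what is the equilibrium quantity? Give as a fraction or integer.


First find equilibrium price:
127 - 2P = 19 + 5P
P* = 108/7 = 108/7
Then substitute into demand:
Q* = 127 - 2 * 108/7 = 673/7

673/7


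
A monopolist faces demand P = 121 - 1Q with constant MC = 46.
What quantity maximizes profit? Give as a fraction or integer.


TR = P*Q = (121 - 1Q)Q = 121Q - 1Q^2
MR = dTR/dQ = 121 - 2Q
Set MR = MC:
121 - 2Q = 46
75 = 2Q
Q* = 75/2 = 75/2

75/2


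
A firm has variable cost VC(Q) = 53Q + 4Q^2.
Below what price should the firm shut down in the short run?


AVC(Q) = VC(Q)/Q = 53 + 4Q
AVC is increasing in Q, so minimum AVC is at Q -> 0+.
Min AVC = 53
The firm should shut down if P < 53.

53


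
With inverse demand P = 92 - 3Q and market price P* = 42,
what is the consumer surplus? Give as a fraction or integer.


Maximum willingness to pay (at Q=0): P_max = 92
Quantity demanded at P* = 42:
Q* = (92 - 42)/3 = 50/3
CS = (1/2) * Q* * (P_max - P*)
CS = (1/2) * 50/3 * (92 - 42)
CS = (1/2) * 50/3 * 50 = 1250/3

1250/3


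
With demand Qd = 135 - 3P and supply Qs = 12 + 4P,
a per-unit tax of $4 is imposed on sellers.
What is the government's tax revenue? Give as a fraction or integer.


With tax on sellers, new supply: Qs' = 12 + 4(P - 4)
= 4P - 4
New equilibrium quantity:
Q_new = 528/7
Tax revenue = tax * Q_new = 4 * 528/7 = 2112/7

2112/7


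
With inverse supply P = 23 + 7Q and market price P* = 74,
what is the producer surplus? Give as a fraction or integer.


Minimum supply price (at Q=0): P_min = 23
Quantity supplied at P* = 74:
Q* = (74 - 23)/7 = 51/7
PS = (1/2) * Q* * (P* - P_min)
PS = (1/2) * 51/7 * (74 - 23)
PS = (1/2) * 51/7 * 51 = 2601/14

2601/14


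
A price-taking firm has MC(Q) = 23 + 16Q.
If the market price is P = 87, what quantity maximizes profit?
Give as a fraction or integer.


In perfect competition, profit is maximized where P = MC.
87 = 23 + 16Q
64 = 16Q
Q* = 64/16 = 4

4


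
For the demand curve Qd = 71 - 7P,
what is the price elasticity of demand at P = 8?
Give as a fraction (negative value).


dQ/dP = -7
At P = 8: Q = 71 - 7*8 = 15
E = (dQ/dP)(P/Q) = (-7)(8/15) = -56/15

-56/15


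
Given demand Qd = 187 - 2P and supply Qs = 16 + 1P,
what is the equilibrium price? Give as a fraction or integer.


At equilibrium, Qd = Qs.
187 - 2P = 16 + 1P
187 - 16 = 2P + 1P
171 = 3P
P* = 171/3 = 57

57


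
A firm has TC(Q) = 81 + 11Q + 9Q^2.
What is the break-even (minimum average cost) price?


AC(Q) = 81/Q + 11 + 9Q
To minimize: dAC/dQ = -81/Q^2 + 9 = 0
Q^2 = 81/9 = 9
Q* = 3
Min AC = 81/3 + 11 + 9*3
Min AC = 27 + 11 + 27 = 65

65


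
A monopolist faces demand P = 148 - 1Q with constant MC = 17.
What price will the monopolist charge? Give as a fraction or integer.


MR = 148 - 2Q
Set MR = MC: 148 - 2Q = 17
Q* = 131/2
Substitute into demand:
P* = 148 - 1*131/2 = 165/2

165/2


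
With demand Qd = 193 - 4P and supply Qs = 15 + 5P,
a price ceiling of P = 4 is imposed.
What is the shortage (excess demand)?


At P = 4:
Qd = 193 - 4*4 = 177
Qs = 15 + 5*4 = 35
Shortage = Qd - Qs = 177 - 35 = 142

142


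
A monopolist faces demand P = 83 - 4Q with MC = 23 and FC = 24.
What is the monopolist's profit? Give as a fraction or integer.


MR = MC: 83 - 8Q = 23
Q* = 15/2
P* = 83 - 4*15/2 = 53
Profit = (P* - MC)*Q* - FC
= (53 - 23)*15/2 - 24
= 30*15/2 - 24
= 225 - 24 = 201

201


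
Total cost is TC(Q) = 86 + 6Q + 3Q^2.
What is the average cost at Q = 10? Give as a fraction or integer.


TC(10) = 86 + 6*10 + 3*10^2
TC(10) = 86 + 60 + 300 = 446
AC = TC/Q = 446/10 = 223/5

223/5


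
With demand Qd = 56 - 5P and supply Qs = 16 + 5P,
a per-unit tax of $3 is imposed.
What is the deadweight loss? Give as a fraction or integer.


Pre-tax equilibrium quantity: Q* = 36
Post-tax equilibrium quantity: Q_tax = 57/2
Reduction in quantity: Q* - Q_tax = 15/2
DWL = (1/2) * tax * (Q* - Q_tax)
DWL = (1/2) * 3 * 15/2 = 45/4

45/4


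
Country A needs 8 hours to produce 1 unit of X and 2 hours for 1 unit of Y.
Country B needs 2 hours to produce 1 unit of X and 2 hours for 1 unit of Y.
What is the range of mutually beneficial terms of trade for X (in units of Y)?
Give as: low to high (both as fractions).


Opportunity cost of X for Country A = hours_X / hours_Y = 8/2 = 4 units of Y
Opportunity cost of X for Country B = hours_X / hours_Y = 2/2 = 1 units of Y
Terms of trade must be between the two opportunity costs.
Range: 1 to 4

1 to 4


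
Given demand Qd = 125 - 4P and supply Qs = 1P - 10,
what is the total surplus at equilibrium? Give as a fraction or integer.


Find equilibrium: 125 - 4P = 1P - 10
125 + 10 = 5P
P* = 135/5 = 27
Q* = 1*27 - 10 = 17
Inverse demand: P = 125/4 - Q/4, so P_max = 125/4
Inverse supply: P = 10 + Q/1, so P_min = 10
CS = (1/2) * 17 * (125/4 - 27) = 289/8
PS = (1/2) * 17 * (27 - 10) = 289/2
TS = CS + PS = 289/8 + 289/2 = 1445/8

1445/8


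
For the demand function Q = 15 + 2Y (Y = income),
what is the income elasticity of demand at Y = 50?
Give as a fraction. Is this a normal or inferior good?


dQ/dY = 2
At Y = 50: Q = 15 + 2*50 = 115
Ey = (dQ/dY)(Y/Q) = 2 * 50 / 115 = 20/23
Since Ey > 0, this is a normal good.

20/23 (normal good)


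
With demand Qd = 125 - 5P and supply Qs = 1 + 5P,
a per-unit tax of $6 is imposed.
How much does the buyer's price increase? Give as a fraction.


With a per-unit tax, the buyer's price increase depends on relative slopes.
Supply slope: d = 5, Demand slope: b = 5
Buyer's price increase = d * tax / (b + d)
= 5 * 6 / (5 + 5)
= 30 / 10 = 3

3


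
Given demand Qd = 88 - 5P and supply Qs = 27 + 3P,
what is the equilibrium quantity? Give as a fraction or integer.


First find equilibrium price:
88 - 5P = 27 + 3P
P* = 61/8 = 61/8
Then substitute into demand:
Q* = 88 - 5 * 61/8 = 399/8

399/8


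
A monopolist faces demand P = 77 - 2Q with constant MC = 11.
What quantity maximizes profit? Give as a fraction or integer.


TR = P*Q = (77 - 2Q)Q = 77Q - 2Q^2
MR = dTR/dQ = 77 - 4Q
Set MR = MC:
77 - 4Q = 11
66 = 4Q
Q* = 66/4 = 33/2

33/2


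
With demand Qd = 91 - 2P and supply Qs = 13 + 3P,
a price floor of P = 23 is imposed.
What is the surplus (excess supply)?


At P = 23:
Qd = 91 - 2*23 = 45
Qs = 13 + 3*23 = 82
Surplus = Qs - Qd = 82 - 45 = 37

37


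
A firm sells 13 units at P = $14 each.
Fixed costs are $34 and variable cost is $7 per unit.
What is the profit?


Total Revenue = P * Q = 14 * 13 = $182
Total Cost = FC + VC*Q = 34 + 7*13 = $125
Profit = TR - TC = 182 - 125 = $57

$57


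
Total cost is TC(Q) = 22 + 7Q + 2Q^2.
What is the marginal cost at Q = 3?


MC = dTC/dQ = 7 + 2*2*Q
At Q = 3:
MC = 7 + 4*3
MC = 7 + 12 = 19

19


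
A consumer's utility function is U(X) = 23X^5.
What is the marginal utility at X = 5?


MU = dU/dX = 23*5*X^(5-1)
MU = 115*X^4
At X = 5:
MU = 115 * 5^4
MU = 115 * 625 = 71875

71875


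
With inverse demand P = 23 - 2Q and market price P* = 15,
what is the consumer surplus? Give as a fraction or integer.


Maximum willingness to pay (at Q=0): P_max = 23
Quantity demanded at P* = 15:
Q* = (23 - 15)/2 = 4
CS = (1/2) * Q* * (P_max - P*)
CS = (1/2) * 4 * (23 - 15)
CS = (1/2) * 4 * 8 = 16

16


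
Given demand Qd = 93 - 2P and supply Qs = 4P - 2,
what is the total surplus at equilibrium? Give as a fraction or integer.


Find equilibrium: 93 - 2P = 4P - 2
93 + 2 = 6P
P* = 95/6 = 95/6
Q* = 4*95/6 - 2 = 184/3
Inverse demand: P = 93/2 - Q/2, so P_max = 93/2
Inverse supply: P = 1/2 + Q/4, so P_min = 1/2
CS = (1/2) * 184/3 * (93/2 - 95/6) = 8464/9
PS = (1/2) * 184/3 * (95/6 - 1/2) = 4232/9
TS = CS + PS = 8464/9 + 4232/9 = 4232/3

4232/3


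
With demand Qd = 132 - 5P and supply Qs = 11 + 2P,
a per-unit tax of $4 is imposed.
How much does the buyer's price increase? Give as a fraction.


With a per-unit tax, the buyer's price increase depends on relative slopes.
Supply slope: d = 2, Demand slope: b = 5
Buyer's price increase = d * tax / (b + d)
= 2 * 4 / (5 + 2)
= 8 / 7 = 8/7

8/7


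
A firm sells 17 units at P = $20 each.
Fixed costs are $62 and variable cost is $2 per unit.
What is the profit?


Total Revenue = P * Q = 20 * 17 = $340
Total Cost = FC + VC*Q = 62 + 2*17 = $96
Profit = TR - TC = 340 - 96 = $244

$244


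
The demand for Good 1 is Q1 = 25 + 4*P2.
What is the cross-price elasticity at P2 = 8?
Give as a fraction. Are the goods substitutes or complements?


dQ1/dP2 = 4
At P2 = 8: Q1 = 25 + 4*8 = 57
Exy = (dQ1/dP2)(P2/Q1) = 4 * 8 / 57 = 32/57
Since Exy > 0, the goods are substitutes.

32/57 (substitutes)


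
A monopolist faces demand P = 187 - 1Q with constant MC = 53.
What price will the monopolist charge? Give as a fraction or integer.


MR = 187 - 2Q
Set MR = MC: 187 - 2Q = 53
Q* = 67
Substitute into demand:
P* = 187 - 1*67 = 120

120


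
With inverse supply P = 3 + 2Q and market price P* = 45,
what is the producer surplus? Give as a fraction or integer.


Minimum supply price (at Q=0): P_min = 3
Quantity supplied at P* = 45:
Q* = (45 - 3)/2 = 21
PS = (1/2) * Q* * (P* - P_min)
PS = (1/2) * 21 * (45 - 3)
PS = (1/2) * 21 * 42 = 441

441


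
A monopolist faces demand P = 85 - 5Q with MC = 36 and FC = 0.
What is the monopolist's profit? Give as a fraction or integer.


MR = MC: 85 - 10Q = 36
Q* = 49/10
P* = 85 - 5*49/10 = 121/2
Profit = (P* - MC)*Q* - FC
= (121/2 - 36)*49/10 - 0
= 49/2*49/10 - 0
= 2401/20 - 0 = 2401/20

2401/20


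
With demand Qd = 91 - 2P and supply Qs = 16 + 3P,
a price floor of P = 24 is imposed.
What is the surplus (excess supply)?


At P = 24:
Qd = 91 - 2*24 = 43
Qs = 16 + 3*24 = 88
Surplus = Qs - Qd = 88 - 43 = 45

45


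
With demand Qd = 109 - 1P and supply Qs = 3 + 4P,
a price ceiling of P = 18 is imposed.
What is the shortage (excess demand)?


At P = 18:
Qd = 109 - 1*18 = 91
Qs = 3 + 4*18 = 75
Shortage = Qd - Qs = 91 - 75 = 16

16


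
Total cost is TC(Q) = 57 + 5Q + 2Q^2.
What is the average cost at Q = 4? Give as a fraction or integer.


TC(4) = 57 + 5*4 + 2*4^2
TC(4) = 57 + 20 + 32 = 109
AC = TC/Q = 109/4 = 109/4

109/4


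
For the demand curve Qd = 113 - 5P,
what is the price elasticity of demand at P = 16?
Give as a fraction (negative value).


dQ/dP = -5
At P = 16: Q = 113 - 5*16 = 33
E = (dQ/dP)(P/Q) = (-5)(16/33) = -80/33

-80/33


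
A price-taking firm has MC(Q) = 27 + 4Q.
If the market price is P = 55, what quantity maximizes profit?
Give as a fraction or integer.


In perfect competition, profit is maximized where P = MC.
55 = 27 + 4Q
28 = 4Q
Q* = 28/4 = 7

7


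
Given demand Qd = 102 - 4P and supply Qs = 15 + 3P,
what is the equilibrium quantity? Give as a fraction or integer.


First find equilibrium price:
102 - 4P = 15 + 3P
P* = 87/7 = 87/7
Then substitute into demand:
Q* = 102 - 4 * 87/7 = 366/7

366/7


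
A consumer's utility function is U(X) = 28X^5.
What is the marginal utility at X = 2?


MU = dU/dX = 28*5*X^(5-1)
MU = 140*X^4
At X = 2:
MU = 140 * 2^4
MU = 140 * 16 = 2240

2240


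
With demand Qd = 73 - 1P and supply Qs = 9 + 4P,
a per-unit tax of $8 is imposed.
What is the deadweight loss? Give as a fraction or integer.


Pre-tax equilibrium quantity: Q* = 301/5
Post-tax equilibrium quantity: Q_tax = 269/5
Reduction in quantity: Q* - Q_tax = 32/5
DWL = (1/2) * tax * (Q* - Q_tax)
DWL = (1/2) * 8 * 32/5 = 128/5

128/5


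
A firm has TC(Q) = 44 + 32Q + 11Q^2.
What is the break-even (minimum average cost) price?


AC(Q) = 44/Q + 32 + 11Q
To minimize: dAC/dQ = -44/Q^2 + 11 = 0
Q^2 = 44/11 = 4
Q* = 2
Min AC = 44/2 + 32 + 11*2
Min AC = 22 + 32 + 22 = 76

76


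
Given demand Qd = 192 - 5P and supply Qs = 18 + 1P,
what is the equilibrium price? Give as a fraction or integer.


At equilibrium, Qd = Qs.
192 - 5P = 18 + 1P
192 - 18 = 5P + 1P
174 = 6P
P* = 174/6 = 29

29


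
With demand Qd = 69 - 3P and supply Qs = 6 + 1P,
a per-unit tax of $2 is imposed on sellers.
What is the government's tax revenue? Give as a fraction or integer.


With tax on sellers, new supply: Qs' = 6 + 1(P - 2)
= 4 + 1P
New equilibrium quantity:
Q_new = 81/4
Tax revenue = tax * Q_new = 2 * 81/4 = 81/2

81/2


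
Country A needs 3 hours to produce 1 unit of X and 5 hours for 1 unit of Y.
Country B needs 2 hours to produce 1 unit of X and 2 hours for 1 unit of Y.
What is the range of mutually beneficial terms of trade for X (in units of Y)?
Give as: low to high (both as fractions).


Opportunity cost of X for Country A = hours_X / hours_Y = 3/5 = 3/5 units of Y
Opportunity cost of X for Country B = hours_X / hours_Y = 2/2 = 1 units of Y
Terms of trade must be between the two opportunity costs.
Range: 3/5 to 1

3/5 to 1


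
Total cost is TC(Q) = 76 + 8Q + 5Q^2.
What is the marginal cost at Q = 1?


MC = dTC/dQ = 8 + 2*5*Q
At Q = 1:
MC = 8 + 10*1
MC = 8 + 10 = 18

18


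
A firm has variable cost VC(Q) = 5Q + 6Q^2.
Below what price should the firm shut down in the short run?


AVC(Q) = VC(Q)/Q = 5 + 6Q
AVC is increasing in Q, so minimum AVC is at Q -> 0+.
Min AVC = 5
The firm should shut down if P < 5.

5


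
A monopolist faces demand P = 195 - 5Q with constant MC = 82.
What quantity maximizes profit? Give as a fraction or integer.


TR = P*Q = (195 - 5Q)Q = 195Q - 5Q^2
MR = dTR/dQ = 195 - 10Q
Set MR = MC:
195 - 10Q = 82
113 = 10Q
Q* = 113/10 = 113/10

113/10


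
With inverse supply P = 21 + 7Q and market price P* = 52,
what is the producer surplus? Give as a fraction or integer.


Minimum supply price (at Q=0): P_min = 21
Quantity supplied at P* = 52:
Q* = (52 - 21)/7 = 31/7
PS = (1/2) * Q* * (P* - P_min)
PS = (1/2) * 31/7 * (52 - 21)
PS = (1/2) * 31/7 * 31 = 961/14

961/14


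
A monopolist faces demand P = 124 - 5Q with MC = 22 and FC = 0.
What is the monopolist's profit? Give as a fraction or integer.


MR = MC: 124 - 10Q = 22
Q* = 51/5
P* = 124 - 5*51/5 = 73
Profit = (P* - MC)*Q* - FC
= (73 - 22)*51/5 - 0
= 51*51/5 - 0
= 2601/5 - 0 = 2601/5

2601/5


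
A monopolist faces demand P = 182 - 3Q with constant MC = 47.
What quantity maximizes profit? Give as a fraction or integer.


TR = P*Q = (182 - 3Q)Q = 182Q - 3Q^2
MR = dTR/dQ = 182 - 6Q
Set MR = MC:
182 - 6Q = 47
135 = 6Q
Q* = 135/6 = 45/2

45/2


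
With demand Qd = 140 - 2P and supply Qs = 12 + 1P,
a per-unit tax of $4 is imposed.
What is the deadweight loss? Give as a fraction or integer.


Pre-tax equilibrium quantity: Q* = 164/3
Post-tax equilibrium quantity: Q_tax = 52
Reduction in quantity: Q* - Q_tax = 8/3
DWL = (1/2) * tax * (Q* - Q_tax)
DWL = (1/2) * 4 * 8/3 = 16/3

16/3


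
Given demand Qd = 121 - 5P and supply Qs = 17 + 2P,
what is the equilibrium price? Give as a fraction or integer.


At equilibrium, Qd = Qs.
121 - 5P = 17 + 2P
121 - 17 = 5P + 2P
104 = 7P
P* = 104/7 = 104/7

104/7


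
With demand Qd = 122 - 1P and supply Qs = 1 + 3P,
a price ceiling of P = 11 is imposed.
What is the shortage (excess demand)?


At P = 11:
Qd = 122 - 1*11 = 111
Qs = 1 + 3*11 = 34
Shortage = Qd - Qs = 111 - 34 = 77

77


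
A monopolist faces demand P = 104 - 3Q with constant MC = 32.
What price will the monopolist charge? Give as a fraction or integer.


MR = 104 - 6Q
Set MR = MC: 104 - 6Q = 32
Q* = 12
Substitute into demand:
P* = 104 - 3*12 = 68

68


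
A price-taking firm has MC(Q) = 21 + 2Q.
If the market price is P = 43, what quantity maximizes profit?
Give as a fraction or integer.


In perfect competition, profit is maximized where P = MC.
43 = 21 + 2Q
22 = 2Q
Q* = 22/2 = 11

11


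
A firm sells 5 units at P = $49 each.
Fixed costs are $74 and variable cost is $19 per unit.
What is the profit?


Total Revenue = P * Q = 49 * 5 = $245
Total Cost = FC + VC*Q = 74 + 19*5 = $169
Profit = TR - TC = 245 - 169 = $76

$76


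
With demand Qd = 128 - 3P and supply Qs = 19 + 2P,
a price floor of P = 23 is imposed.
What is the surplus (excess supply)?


At P = 23:
Qd = 128 - 3*23 = 59
Qs = 19 + 2*23 = 65
Surplus = Qs - Qd = 65 - 59 = 6

6


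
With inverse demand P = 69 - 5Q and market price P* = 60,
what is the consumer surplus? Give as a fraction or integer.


Maximum willingness to pay (at Q=0): P_max = 69
Quantity demanded at P* = 60:
Q* = (69 - 60)/5 = 9/5
CS = (1/2) * Q* * (P_max - P*)
CS = (1/2) * 9/5 * (69 - 60)
CS = (1/2) * 9/5 * 9 = 81/10

81/10


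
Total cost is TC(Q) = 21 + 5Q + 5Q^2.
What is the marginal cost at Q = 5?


MC = dTC/dQ = 5 + 2*5*Q
At Q = 5:
MC = 5 + 10*5
MC = 5 + 50 = 55

55


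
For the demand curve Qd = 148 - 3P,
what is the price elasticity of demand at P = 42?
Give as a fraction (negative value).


dQ/dP = -3
At P = 42: Q = 148 - 3*42 = 22
E = (dQ/dP)(P/Q) = (-3)(42/22) = -63/11

-63/11


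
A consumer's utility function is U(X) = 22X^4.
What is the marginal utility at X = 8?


MU = dU/dX = 22*4*X^(4-1)
MU = 88*X^3
At X = 8:
MU = 88 * 8^3
MU = 88 * 512 = 45056

45056


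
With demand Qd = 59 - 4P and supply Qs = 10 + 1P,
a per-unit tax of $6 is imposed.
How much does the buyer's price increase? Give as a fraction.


With a per-unit tax, the buyer's price increase depends on relative slopes.
Supply slope: d = 1, Demand slope: b = 4
Buyer's price increase = d * tax / (b + d)
= 1 * 6 / (4 + 1)
= 6 / 5 = 6/5

6/5


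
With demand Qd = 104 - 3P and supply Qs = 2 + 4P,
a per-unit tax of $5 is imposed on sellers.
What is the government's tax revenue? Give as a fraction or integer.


With tax on sellers, new supply: Qs' = 2 + 4(P - 5)
= 4P - 18
New equilibrium quantity:
Q_new = 362/7
Tax revenue = tax * Q_new = 5 * 362/7 = 1810/7

1810/7


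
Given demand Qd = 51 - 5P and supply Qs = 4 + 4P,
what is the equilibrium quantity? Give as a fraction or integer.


First find equilibrium price:
51 - 5P = 4 + 4P
P* = 47/9 = 47/9
Then substitute into demand:
Q* = 51 - 5 * 47/9 = 224/9

224/9


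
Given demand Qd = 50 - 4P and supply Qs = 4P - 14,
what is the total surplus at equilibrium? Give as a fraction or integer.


Find equilibrium: 50 - 4P = 4P - 14
50 + 14 = 8P
P* = 64/8 = 8
Q* = 4*8 - 14 = 18
Inverse demand: P = 25/2 - Q/4, so P_max = 25/2
Inverse supply: P = 7/2 + Q/4, so P_min = 7/2
CS = (1/2) * 18 * (25/2 - 8) = 81/2
PS = (1/2) * 18 * (8 - 7/2) = 81/2
TS = CS + PS = 81/2 + 81/2 = 81

81


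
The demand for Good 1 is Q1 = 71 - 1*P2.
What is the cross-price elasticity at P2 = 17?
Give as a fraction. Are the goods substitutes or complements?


dQ1/dP2 = -1
At P2 = 17: Q1 = 71 - 1*17 = 54
Exy = (dQ1/dP2)(P2/Q1) = -1 * 17 / 54 = -17/54
Since Exy < 0, the goods are complements.

-17/54 (complements)


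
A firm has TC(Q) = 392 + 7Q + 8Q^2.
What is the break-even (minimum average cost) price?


AC(Q) = 392/Q + 7 + 8Q
To minimize: dAC/dQ = -392/Q^2 + 8 = 0
Q^2 = 392/8 = 49
Q* = 7
Min AC = 392/7 + 7 + 8*7
Min AC = 56 + 7 + 56 = 119

119


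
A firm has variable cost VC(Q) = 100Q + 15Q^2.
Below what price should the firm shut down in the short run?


AVC(Q) = VC(Q)/Q = 100 + 15Q
AVC is increasing in Q, so minimum AVC is at Q -> 0+.
Min AVC = 100
The firm should shut down if P < 100.

100


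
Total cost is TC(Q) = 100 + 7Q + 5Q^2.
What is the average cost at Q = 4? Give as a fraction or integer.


TC(4) = 100 + 7*4 + 5*4^2
TC(4) = 100 + 28 + 80 = 208
AC = TC/Q = 208/4 = 52

52


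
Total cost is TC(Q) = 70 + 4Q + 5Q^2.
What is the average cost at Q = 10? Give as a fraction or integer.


TC(10) = 70 + 4*10 + 5*10^2
TC(10) = 70 + 40 + 500 = 610
AC = TC/Q = 610/10 = 61

61


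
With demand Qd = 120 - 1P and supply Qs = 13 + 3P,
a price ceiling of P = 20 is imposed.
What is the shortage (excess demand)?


At P = 20:
Qd = 120 - 1*20 = 100
Qs = 13 + 3*20 = 73
Shortage = Qd - Qs = 100 - 73 = 27

27


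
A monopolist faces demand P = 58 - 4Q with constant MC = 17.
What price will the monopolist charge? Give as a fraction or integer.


MR = 58 - 8Q
Set MR = MC: 58 - 8Q = 17
Q* = 41/8
Substitute into demand:
P* = 58 - 4*41/8 = 75/2

75/2


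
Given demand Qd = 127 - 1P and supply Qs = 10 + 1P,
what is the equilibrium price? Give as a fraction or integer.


At equilibrium, Qd = Qs.
127 - 1P = 10 + 1P
127 - 10 = 1P + 1P
117 = 2P
P* = 117/2 = 117/2

117/2


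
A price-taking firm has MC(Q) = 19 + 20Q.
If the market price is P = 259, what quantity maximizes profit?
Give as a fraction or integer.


In perfect competition, profit is maximized where P = MC.
259 = 19 + 20Q
240 = 20Q
Q* = 240/20 = 12

12


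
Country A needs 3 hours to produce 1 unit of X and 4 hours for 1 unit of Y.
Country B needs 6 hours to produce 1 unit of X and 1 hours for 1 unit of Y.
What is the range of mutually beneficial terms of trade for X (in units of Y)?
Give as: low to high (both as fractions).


Opportunity cost of X for Country A = hours_X / hours_Y = 3/4 = 3/4 units of Y
Opportunity cost of X for Country B = hours_X / hours_Y = 6/1 = 6 units of Y
Terms of trade must be between the two opportunity costs.
Range: 3/4 to 6

3/4 to 6


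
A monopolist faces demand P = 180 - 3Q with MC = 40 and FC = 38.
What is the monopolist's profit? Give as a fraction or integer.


MR = MC: 180 - 6Q = 40
Q* = 70/3
P* = 180 - 3*70/3 = 110
Profit = (P* - MC)*Q* - FC
= (110 - 40)*70/3 - 38
= 70*70/3 - 38
= 4900/3 - 38 = 4786/3

4786/3


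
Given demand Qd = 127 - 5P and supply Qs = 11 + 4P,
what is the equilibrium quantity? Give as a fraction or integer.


First find equilibrium price:
127 - 5P = 11 + 4P
P* = 116/9 = 116/9
Then substitute into demand:
Q* = 127 - 5 * 116/9 = 563/9

563/9


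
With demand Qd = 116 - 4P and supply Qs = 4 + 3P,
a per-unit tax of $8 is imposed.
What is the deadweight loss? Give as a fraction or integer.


Pre-tax equilibrium quantity: Q* = 52
Post-tax equilibrium quantity: Q_tax = 268/7
Reduction in quantity: Q* - Q_tax = 96/7
DWL = (1/2) * tax * (Q* - Q_tax)
DWL = (1/2) * 8 * 96/7 = 384/7

384/7


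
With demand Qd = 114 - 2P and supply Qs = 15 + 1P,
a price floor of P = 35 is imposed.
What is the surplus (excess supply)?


At P = 35:
Qd = 114 - 2*35 = 44
Qs = 15 + 1*35 = 50
Surplus = Qs - Qd = 50 - 44 = 6

6


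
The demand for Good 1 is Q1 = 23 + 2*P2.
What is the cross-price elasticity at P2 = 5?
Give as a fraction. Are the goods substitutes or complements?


dQ1/dP2 = 2
At P2 = 5: Q1 = 23 + 2*5 = 33
Exy = (dQ1/dP2)(P2/Q1) = 2 * 5 / 33 = 10/33
Since Exy > 0, the goods are substitutes.

10/33 (substitutes)


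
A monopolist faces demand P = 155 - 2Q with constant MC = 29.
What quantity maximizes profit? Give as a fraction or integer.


TR = P*Q = (155 - 2Q)Q = 155Q - 2Q^2
MR = dTR/dQ = 155 - 4Q
Set MR = MC:
155 - 4Q = 29
126 = 4Q
Q* = 126/4 = 63/2

63/2


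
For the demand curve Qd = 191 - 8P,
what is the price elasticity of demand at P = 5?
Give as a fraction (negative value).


dQ/dP = -8
At P = 5: Q = 191 - 8*5 = 151
E = (dQ/dP)(P/Q) = (-8)(5/151) = -40/151

-40/151


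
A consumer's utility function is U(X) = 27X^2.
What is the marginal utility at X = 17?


MU = dU/dX = 27*2*X^(2-1)
MU = 54*X^1
At X = 17:
MU = 54 * 17^1
MU = 54 * 17 = 918

918


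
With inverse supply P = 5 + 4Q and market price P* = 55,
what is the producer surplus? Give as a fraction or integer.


Minimum supply price (at Q=0): P_min = 5
Quantity supplied at P* = 55:
Q* = (55 - 5)/4 = 25/2
PS = (1/2) * Q* * (P* - P_min)
PS = (1/2) * 25/2 * (55 - 5)
PS = (1/2) * 25/2 * 50 = 625/2

625/2


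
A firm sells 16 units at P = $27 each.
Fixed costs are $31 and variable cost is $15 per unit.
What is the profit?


Total Revenue = P * Q = 27 * 16 = $432
Total Cost = FC + VC*Q = 31 + 15*16 = $271
Profit = TR - TC = 432 - 271 = $161

$161


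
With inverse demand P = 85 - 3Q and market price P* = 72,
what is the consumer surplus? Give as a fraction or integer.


Maximum willingness to pay (at Q=0): P_max = 85
Quantity demanded at P* = 72:
Q* = (85 - 72)/3 = 13/3
CS = (1/2) * Q* * (P_max - P*)
CS = (1/2) * 13/3 * (85 - 72)
CS = (1/2) * 13/3 * 13 = 169/6

169/6


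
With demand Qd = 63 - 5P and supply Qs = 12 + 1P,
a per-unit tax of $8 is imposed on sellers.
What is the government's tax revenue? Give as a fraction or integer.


With tax on sellers, new supply: Qs' = 12 + 1(P - 8)
= 4 + 1P
New equilibrium quantity:
Q_new = 83/6
Tax revenue = tax * Q_new = 8 * 83/6 = 332/3

332/3


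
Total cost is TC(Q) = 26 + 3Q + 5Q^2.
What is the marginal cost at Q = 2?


MC = dTC/dQ = 3 + 2*5*Q
At Q = 2:
MC = 3 + 10*2
MC = 3 + 20 = 23

23


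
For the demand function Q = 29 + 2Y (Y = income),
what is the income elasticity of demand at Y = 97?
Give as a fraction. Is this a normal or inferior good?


dQ/dY = 2
At Y = 97: Q = 29 + 2*97 = 223
Ey = (dQ/dY)(Y/Q) = 2 * 97 / 223 = 194/223
Since Ey > 0, this is a normal good.

194/223 (normal good)


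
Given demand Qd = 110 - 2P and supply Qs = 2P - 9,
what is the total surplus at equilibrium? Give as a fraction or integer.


Find equilibrium: 110 - 2P = 2P - 9
110 + 9 = 4P
P* = 119/4 = 119/4
Q* = 2*119/4 - 9 = 101/2
Inverse demand: P = 55 - Q/2, so P_max = 55
Inverse supply: P = 9/2 + Q/2, so P_min = 9/2
CS = (1/2) * 101/2 * (55 - 119/4) = 10201/16
PS = (1/2) * 101/2 * (119/4 - 9/2) = 10201/16
TS = CS + PS = 10201/16 + 10201/16 = 10201/8

10201/8


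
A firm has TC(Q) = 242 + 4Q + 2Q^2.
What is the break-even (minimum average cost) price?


AC(Q) = 242/Q + 4 + 2Q
To minimize: dAC/dQ = -242/Q^2 + 2 = 0
Q^2 = 242/2 = 121
Q* = 11
Min AC = 242/11 + 4 + 2*11
Min AC = 22 + 4 + 22 = 48

48


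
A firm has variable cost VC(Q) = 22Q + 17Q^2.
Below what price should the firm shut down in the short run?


AVC(Q) = VC(Q)/Q = 22 + 17Q
AVC is increasing in Q, so minimum AVC is at Q -> 0+.
Min AVC = 22
The firm should shut down if P < 22.

22


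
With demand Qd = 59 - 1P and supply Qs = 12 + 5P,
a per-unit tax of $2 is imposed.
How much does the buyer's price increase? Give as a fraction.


With a per-unit tax, the buyer's price increase depends on relative slopes.
Supply slope: d = 5, Demand slope: b = 1
Buyer's price increase = d * tax / (b + d)
= 5 * 2 / (1 + 5)
= 10 / 6 = 5/3

5/3


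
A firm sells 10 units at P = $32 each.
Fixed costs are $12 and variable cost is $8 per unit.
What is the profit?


Total Revenue = P * Q = 32 * 10 = $320
Total Cost = FC + VC*Q = 12 + 8*10 = $92
Profit = TR - TC = 320 - 92 = $228

$228


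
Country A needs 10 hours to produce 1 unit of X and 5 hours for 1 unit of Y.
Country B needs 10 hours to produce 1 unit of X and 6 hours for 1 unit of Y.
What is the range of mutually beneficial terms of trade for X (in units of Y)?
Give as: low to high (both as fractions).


Opportunity cost of X for Country A = hours_X / hours_Y = 10/5 = 2 units of Y
Opportunity cost of X for Country B = hours_X / hours_Y = 10/6 = 5/3 units of Y
Terms of trade must be between the two opportunity costs.
Range: 5/3 to 2

5/3 to 2


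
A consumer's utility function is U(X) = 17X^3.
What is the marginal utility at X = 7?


MU = dU/dX = 17*3*X^(3-1)
MU = 51*X^2
At X = 7:
MU = 51 * 7^2
MU = 51 * 49 = 2499

2499


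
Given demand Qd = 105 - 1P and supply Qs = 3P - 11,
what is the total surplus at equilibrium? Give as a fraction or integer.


Find equilibrium: 105 - 1P = 3P - 11
105 + 11 = 4P
P* = 116/4 = 29
Q* = 3*29 - 11 = 76
Inverse demand: P = 105 - Q/1, so P_max = 105
Inverse supply: P = 11/3 + Q/3, so P_min = 11/3
CS = (1/2) * 76 * (105 - 29) = 2888
PS = (1/2) * 76 * (29 - 11/3) = 2888/3
TS = CS + PS = 2888 + 2888/3 = 11552/3

11552/3


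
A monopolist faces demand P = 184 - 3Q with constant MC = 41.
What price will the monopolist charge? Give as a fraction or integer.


MR = 184 - 6Q
Set MR = MC: 184 - 6Q = 41
Q* = 143/6
Substitute into demand:
P* = 184 - 3*143/6 = 225/2

225/2


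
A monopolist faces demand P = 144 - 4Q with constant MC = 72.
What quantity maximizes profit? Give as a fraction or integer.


TR = P*Q = (144 - 4Q)Q = 144Q - 4Q^2
MR = dTR/dQ = 144 - 8Q
Set MR = MC:
144 - 8Q = 72
72 = 8Q
Q* = 72/8 = 9

9


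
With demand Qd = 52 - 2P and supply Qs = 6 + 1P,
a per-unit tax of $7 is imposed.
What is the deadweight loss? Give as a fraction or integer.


Pre-tax equilibrium quantity: Q* = 64/3
Post-tax equilibrium quantity: Q_tax = 50/3
Reduction in quantity: Q* - Q_tax = 14/3
DWL = (1/2) * tax * (Q* - Q_tax)
DWL = (1/2) * 7 * 14/3 = 49/3

49/3


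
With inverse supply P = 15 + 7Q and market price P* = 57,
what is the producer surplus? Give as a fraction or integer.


Minimum supply price (at Q=0): P_min = 15
Quantity supplied at P* = 57:
Q* = (57 - 15)/7 = 6
PS = (1/2) * Q* * (P* - P_min)
PS = (1/2) * 6 * (57 - 15)
PS = (1/2) * 6 * 42 = 126

126


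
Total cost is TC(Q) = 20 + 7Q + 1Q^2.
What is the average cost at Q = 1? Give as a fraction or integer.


TC(1) = 20 + 7*1 + 1*1^2
TC(1) = 20 + 7 + 1 = 28
AC = TC/Q = 28/1 = 28

28


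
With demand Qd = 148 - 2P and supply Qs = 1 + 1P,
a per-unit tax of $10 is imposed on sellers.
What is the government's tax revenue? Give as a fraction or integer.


With tax on sellers, new supply: Qs' = 1 + 1(P - 10)
= 1P - 9
New equilibrium quantity:
Q_new = 130/3
Tax revenue = tax * Q_new = 10 * 130/3 = 1300/3

1300/3


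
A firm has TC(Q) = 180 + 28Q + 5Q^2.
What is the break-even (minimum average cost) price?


AC(Q) = 180/Q + 28 + 5Q
To minimize: dAC/dQ = -180/Q^2 + 5 = 0
Q^2 = 180/5 = 36
Q* = 6
Min AC = 180/6 + 28 + 5*6
Min AC = 30 + 28 + 30 = 88

88


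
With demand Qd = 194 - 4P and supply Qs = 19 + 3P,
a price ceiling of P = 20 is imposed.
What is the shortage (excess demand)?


At P = 20:
Qd = 194 - 4*20 = 114
Qs = 19 + 3*20 = 79
Shortage = Qd - Qs = 114 - 79 = 35

35


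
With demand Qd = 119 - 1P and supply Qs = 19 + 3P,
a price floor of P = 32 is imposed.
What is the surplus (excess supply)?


At P = 32:
Qd = 119 - 1*32 = 87
Qs = 19 + 3*32 = 115
Surplus = Qs - Qd = 115 - 87 = 28

28


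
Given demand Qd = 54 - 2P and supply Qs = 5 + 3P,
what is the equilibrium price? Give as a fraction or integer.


At equilibrium, Qd = Qs.
54 - 2P = 5 + 3P
54 - 5 = 2P + 3P
49 = 5P
P* = 49/5 = 49/5

49/5


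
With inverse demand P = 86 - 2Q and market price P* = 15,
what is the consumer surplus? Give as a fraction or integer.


Maximum willingness to pay (at Q=0): P_max = 86
Quantity demanded at P* = 15:
Q* = (86 - 15)/2 = 71/2
CS = (1/2) * Q* * (P_max - P*)
CS = (1/2) * 71/2 * (86 - 15)
CS = (1/2) * 71/2 * 71 = 5041/4

5041/4


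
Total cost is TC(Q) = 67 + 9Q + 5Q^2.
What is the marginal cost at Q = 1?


MC = dTC/dQ = 9 + 2*5*Q
At Q = 1:
MC = 9 + 10*1
MC = 9 + 10 = 19

19


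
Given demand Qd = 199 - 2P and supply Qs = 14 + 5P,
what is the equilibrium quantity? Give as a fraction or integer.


First find equilibrium price:
199 - 2P = 14 + 5P
P* = 185/7 = 185/7
Then substitute into demand:
Q* = 199 - 2 * 185/7 = 1023/7

1023/7


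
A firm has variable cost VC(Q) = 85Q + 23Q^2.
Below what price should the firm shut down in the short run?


AVC(Q) = VC(Q)/Q = 85 + 23Q
AVC is increasing in Q, so minimum AVC is at Q -> 0+.
Min AVC = 85
The firm should shut down if P < 85.

85


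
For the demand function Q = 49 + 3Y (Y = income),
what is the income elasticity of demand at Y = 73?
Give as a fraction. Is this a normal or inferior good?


dQ/dY = 3
At Y = 73: Q = 49 + 3*73 = 268
Ey = (dQ/dY)(Y/Q) = 3 * 73 / 268 = 219/268
Since Ey > 0, this is a normal good.

219/268 (normal good)


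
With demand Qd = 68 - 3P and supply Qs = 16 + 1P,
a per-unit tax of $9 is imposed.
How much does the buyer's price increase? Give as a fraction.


With a per-unit tax, the buyer's price increase depends on relative slopes.
Supply slope: d = 1, Demand slope: b = 3
Buyer's price increase = d * tax / (b + d)
= 1 * 9 / (3 + 1)
= 9 / 4 = 9/4

9/4


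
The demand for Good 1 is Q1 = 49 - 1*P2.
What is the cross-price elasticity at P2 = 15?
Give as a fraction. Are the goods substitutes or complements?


dQ1/dP2 = -1
At P2 = 15: Q1 = 49 - 1*15 = 34
Exy = (dQ1/dP2)(P2/Q1) = -1 * 15 / 34 = -15/34
Since Exy < 0, the goods are complements.

-15/34 (complements)


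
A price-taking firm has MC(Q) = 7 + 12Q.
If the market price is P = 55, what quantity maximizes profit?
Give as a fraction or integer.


In perfect competition, profit is maximized where P = MC.
55 = 7 + 12Q
48 = 12Q
Q* = 48/12 = 4

4


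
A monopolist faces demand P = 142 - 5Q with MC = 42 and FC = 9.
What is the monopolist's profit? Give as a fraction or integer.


MR = MC: 142 - 10Q = 42
Q* = 10
P* = 142 - 5*10 = 92
Profit = (P* - MC)*Q* - FC
= (92 - 42)*10 - 9
= 50*10 - 9
= 500 - 9 = 491

491


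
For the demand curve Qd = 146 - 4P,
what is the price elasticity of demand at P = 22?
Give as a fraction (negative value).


dQ/dP = -4
At P = 22: Q = 146 - 4*22 = 58
E = (dQ/dP)(P/Q) = (-4)(22/58) = -44/29

-44/29


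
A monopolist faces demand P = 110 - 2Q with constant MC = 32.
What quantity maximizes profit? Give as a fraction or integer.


TR = P*Q = (110 - 2Q)Q = 110Q - 2Q^2
MR = dTR/dQ = 110 - 4Q
Set MR = MC:
110 - 4Q = 32
78 = 4Q
Q* = 78/4 = 39/2

39/2


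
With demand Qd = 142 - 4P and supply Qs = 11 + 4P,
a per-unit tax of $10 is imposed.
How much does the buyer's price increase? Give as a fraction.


With a per-unit tax, the buyer's price increase depends on relative slopes.
Supply slope: d = 4, Demand slope: b = 4
Buyer's price increase = d * tax / (b + d)
= 4 * 10 / (4 + 4)
= 40 / 8 = 5

5


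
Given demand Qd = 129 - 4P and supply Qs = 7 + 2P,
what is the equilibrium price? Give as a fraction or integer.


At equilibrium, Qd = Qs.
129 - 4P = 7 + 2P
129 - 7 = 4P + 2P
122 = 6P
P* = 122/6 = 61/3

61/3
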